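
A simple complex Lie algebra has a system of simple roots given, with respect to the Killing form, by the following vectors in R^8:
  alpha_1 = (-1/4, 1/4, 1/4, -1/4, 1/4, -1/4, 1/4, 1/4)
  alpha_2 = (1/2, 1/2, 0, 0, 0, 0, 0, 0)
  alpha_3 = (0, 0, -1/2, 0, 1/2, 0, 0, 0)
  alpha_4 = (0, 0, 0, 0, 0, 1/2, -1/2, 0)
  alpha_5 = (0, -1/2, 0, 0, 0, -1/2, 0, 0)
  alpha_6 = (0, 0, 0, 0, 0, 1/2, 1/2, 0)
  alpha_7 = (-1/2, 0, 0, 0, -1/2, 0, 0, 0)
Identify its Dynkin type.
E_7

Compute the Cartan integers a_ij = 2(alpha_i, alpha_j)/(alpha_j, alpha_j); the resulting 7x7 Cartan matrix is
[[2, 0, 0, -1, 0, 0, 0], [0, 2, 0, 0, -1, 0, -1], [0, 0, 2, 0, 0, 0, -1], [-1, 0, 0, 2, -1, 0, 0], [0, -1, 0, -1, 2, -1, 0], [0, 0, 0, 0, -1, 2, 0], [0, -1, -1, 0, 0, 0, 2]].
All simple roots have the same length, so the diagram is simply laced. The associated Dynkin diagram is a chain of 6 nodes with one extra node attached to the third node from one end (E_7), so the type is E_7.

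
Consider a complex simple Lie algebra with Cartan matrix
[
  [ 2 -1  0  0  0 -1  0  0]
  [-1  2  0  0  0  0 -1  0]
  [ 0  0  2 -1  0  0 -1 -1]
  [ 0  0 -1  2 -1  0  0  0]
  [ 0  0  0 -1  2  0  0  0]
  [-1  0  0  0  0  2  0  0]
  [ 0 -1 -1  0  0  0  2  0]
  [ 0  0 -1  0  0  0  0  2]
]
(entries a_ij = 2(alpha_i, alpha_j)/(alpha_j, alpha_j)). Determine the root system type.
E_8

The matrix has rank 8 with 2's on the diagonal. Reading the off-diagonal entries as Dynkin edges (a single edge where a_ij = a_ji = -1; a double or triple edge where a_ij * a_ji = 2 or 3), the diagram is a chain of 7 nodes with one extra node attached to the third node from one end (E_8). One simple-root ordering that puts it in standard form is (alpha_5, alpha_8, alpha_4, alpha_3, alpha_7, alpha_2, alpha_1, alpha_6). So the algebra is type E_8.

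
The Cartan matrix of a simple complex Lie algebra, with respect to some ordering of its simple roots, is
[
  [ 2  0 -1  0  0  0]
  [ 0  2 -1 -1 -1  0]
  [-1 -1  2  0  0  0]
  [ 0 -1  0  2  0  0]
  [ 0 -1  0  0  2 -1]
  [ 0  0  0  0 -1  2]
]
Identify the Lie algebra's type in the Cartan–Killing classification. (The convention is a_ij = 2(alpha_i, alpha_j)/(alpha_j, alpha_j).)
E_6

The matrix has rank 6 with 2's on the diagonal. Reading the off-diagonal entries as Dynkin edges (a single edge where a_ij = a_ji = -1; a double or triple edge where a_ij * a_ji = 2 or 3), the diagram is a chain of 5 nodes with one extra node attached to the third node from one end (E_6). One simple-root ordering that puts it in standard form is (alpha_6, alpha_4, alpha_5, alpha_2, alpha_3, alpha_1). So the algebra is type E_6.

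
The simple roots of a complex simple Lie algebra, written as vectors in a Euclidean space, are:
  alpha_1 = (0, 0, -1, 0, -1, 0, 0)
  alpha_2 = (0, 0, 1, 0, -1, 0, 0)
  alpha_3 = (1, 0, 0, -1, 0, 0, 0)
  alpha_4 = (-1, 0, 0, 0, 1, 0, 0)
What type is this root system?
D_4

Compute the Cartan integers a_ij = 2(alpha_i, alpha_j)/(alpha_j, alpha_j); the resulting 4x4 Cartan matrix is
[[2, 0, 0, -1], [0, 2, 0, -1], [0, 0, 2, -1], [-1, -1, -1, 2]].
All simple roots have the same length, so the diagram is simply laced. The associated Dynkin diagram is a chain of 2 nodes with a fork of two nodes at one end (D_4), so the type is D_4 (the algebra so(8)).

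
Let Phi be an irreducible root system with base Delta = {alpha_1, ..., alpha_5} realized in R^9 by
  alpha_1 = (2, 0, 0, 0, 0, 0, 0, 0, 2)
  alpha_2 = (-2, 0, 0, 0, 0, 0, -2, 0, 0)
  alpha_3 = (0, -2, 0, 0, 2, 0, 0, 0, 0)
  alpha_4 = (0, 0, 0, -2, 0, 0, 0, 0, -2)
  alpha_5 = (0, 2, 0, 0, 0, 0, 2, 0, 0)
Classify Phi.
type A_5

Compute the Cartan integers a_ij = 2(alpha_i, alpha_j)/(alpha_j, alpha_j); the resulting 5x5 Cartan matrix is
[[2, -1, 0, -1, 0], [-1, 2, 0, 0, -1], [0, 0, 2, 0, -1], [-1, 0, 0, 2, 0], [0, -1, -1, 0, 2]].
All simple roots have the same length, so the diagram is simply laced. The associated Dynkin diagram is a chain of 5 nodes with single edges (A_5), so the type is A_5 (the algebra sl(6)).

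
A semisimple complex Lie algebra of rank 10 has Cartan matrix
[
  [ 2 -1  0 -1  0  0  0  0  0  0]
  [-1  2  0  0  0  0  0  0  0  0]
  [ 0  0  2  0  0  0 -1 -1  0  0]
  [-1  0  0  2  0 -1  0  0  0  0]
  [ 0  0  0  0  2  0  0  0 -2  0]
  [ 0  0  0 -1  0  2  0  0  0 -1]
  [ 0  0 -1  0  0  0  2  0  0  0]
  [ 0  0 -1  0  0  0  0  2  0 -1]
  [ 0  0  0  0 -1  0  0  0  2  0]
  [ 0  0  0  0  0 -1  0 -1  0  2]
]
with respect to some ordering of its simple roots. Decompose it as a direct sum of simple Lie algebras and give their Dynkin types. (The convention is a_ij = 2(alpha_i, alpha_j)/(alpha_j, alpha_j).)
type A_8 ⊕ type B_2

The diagram associated to this matrix has two connected components: the simple roots {alpha_1, alpha_2, alpha_3, alpha_4, alpha_6, alpha_7, alpha_8, alpha_10} form a chain of 8 nodes with single edges (A_8), and {alpha_5, alpha_9} form a chain of 2 nodes with a double edge at one end; the terminal node there is the unique short simple root (B_2). A semisimple Lie algebra decomposes uniquely as the direct sum of simple ideals, one per connected component of its Dynkin diagram, so g ≅ A_8 ⊕ B_2 (dimension 80 + 10 = 90).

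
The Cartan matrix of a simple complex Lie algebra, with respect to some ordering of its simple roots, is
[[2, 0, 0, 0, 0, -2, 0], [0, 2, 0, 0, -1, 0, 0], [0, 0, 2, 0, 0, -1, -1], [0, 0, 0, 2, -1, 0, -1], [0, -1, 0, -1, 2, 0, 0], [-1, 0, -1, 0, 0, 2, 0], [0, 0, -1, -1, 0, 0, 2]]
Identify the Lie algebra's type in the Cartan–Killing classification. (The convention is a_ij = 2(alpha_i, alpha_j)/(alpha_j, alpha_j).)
C7

The matrix has rank 7 with 2's on the diagonal. Reading the off-diagonal entries as Dynkin edges (a single edge where a_ij = a_ji = -1; a double or triple edge where a_ij * a_ji = 2 or 3), the diagram is a chain of 7 nodes with a double edge at one end; the terminal node there is the unique long simple root (C_7). One simple-root ordering that puts it in standard form is (alpha_2, alpha_5, alpha_4, alpha_7, alpha_3, alpha_6, alpha_1). So the algebra is type C_7, i.e. sp(14).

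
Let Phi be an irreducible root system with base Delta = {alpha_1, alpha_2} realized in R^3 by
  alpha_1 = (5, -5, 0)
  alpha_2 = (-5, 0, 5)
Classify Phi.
Compute the Cartan integers a_ij = 2(alpha_i, alpha_j)/(alpha_j, alpha_j); the resulting 2x2 Cartan matrix is
[[2, -1], [-1, 2]].
All simple roots have the same length, so the diagram is simply laced. The associated Dynkin diagram is a chain of 2 nodes with single edges (A_2), so the type is A_2 (the algebra sl(3)).

type A_2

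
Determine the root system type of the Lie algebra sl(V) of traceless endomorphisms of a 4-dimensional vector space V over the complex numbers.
This is sl(4), which has dimension 4^2 - 1 = 15 and rank 4 - 1 = 3 (a Cartan subalgebra is the diagonal traceless matrices). In the classification of classical Lie algebras, the special linear algebra sl(n+1) has type A_n; here n = 3, so the Dynkin diagram is a chain of 3 nodes with single edges (A_3). Hence the type is A_3.

A_3 (sl(4))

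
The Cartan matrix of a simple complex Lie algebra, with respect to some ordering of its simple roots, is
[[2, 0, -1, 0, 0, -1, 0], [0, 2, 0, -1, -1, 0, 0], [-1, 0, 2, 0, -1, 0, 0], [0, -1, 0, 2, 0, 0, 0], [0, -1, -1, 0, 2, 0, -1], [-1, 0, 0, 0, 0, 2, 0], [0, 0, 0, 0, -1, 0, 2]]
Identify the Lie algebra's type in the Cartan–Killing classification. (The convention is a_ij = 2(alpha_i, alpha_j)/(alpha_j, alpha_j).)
The matrix has rank 7 with 2's on the diagonal. Reading the off-diagonal entries as Dynkin edges (a single edge where a_ij = a_ji = -1; a double or triple edge where a_ij * a_ji = 2 or 3), the diagram is a chain of 6 nodes with one extra node attached to the third node from one end (E_7). One simple-root ordering that puts it in standard form is (alpha_4, alpha_7, alpha_2, alpha_5, alpha_3, alpha_1, alpha_6). So the algebra is type E_7.

E_7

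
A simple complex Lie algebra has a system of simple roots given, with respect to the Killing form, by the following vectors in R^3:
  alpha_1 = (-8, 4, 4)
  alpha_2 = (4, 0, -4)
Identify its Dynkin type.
type G_2

Compute the Cartan integers a_ij = 2(alpha_i, alpha_j)/(alpha_j, alpha_j); the resulting 2x2 Cartan matrix is
[[2, -3], [-1, 2]].
The roots have two lengths (squared-length ratio 3:1); the short ones are alpha_{2}. The associated Dynkin diagram is two nodes joined by a triple edge (G_2), so the type is G_2.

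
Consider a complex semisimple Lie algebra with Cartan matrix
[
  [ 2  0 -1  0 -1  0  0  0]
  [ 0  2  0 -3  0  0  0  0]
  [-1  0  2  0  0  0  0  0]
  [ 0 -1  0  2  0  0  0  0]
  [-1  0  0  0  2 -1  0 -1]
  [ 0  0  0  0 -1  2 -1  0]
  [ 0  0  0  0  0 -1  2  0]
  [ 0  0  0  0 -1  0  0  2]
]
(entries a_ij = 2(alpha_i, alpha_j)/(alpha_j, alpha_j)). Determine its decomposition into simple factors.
The diagram associated to this matrix has two connected components: the simple roots {alpha_1, alpha_3, alpha_5, alpha_6, alpha_7, alpha_8} form a chain of 5 nodes with one extra node attached to the third node from one end (E_6), and {alpha_2, alpha_4} form two nodes joined by a triple edge (G_2). A semisimple Lie algebra decomposes uniquely as the direct sum of simple ideals, one per connected component of its Dynkin diagram, so g ≅ E_6 ⊕ G_2 (dimension 78 + 14 = 92).

type E_6 ⊕ type G_2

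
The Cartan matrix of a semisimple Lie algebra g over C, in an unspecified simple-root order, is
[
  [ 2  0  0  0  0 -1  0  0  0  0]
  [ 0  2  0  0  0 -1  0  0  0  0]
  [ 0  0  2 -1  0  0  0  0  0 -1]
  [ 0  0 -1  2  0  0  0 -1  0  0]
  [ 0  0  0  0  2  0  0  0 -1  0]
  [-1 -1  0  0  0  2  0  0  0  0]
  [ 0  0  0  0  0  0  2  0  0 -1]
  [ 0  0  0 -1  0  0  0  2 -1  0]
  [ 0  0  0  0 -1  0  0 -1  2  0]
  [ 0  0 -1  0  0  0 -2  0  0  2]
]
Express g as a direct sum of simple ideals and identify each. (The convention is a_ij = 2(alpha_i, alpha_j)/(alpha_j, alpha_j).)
A_3 ⊕ B_7

The diagram associated to this matrix has two connected components: the simple roots {alpha_1, alpha_2, alpha_6} form a chain of 3 nodes with single edges (A_3), and {alpha_3, alpha_4, alpha_5, alpha_7, alpha_8, alpha_9, alpha_10} form a chain of 7 nodes with a double edge at one end; the terminal node there is the unique short simple root (B_7). A semisimple Lie algebra decomposes uniquely as the direct sum of simple ideals, one per connected component of its Dynkin diagram, so g ≅ A_3 ⊕ B_7 (dimension 15 + 105 = 120).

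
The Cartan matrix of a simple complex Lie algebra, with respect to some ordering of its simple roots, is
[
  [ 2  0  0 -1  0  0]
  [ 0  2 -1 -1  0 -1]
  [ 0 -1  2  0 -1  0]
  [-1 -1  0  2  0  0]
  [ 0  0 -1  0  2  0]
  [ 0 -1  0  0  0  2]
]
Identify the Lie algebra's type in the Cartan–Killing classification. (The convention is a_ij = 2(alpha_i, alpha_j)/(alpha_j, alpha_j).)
The matrix has rank 6 with 2's on the diagonal. Reading the off-diagonal entries as Dynkin edges (a single edge where a_ij = a_ji = -1; a double or triple edge where a_ij * a_ji = 2 or 3), the diagram is a chain of 5 nodes with one extra node attached to the third node from one end (E_6). One simple-root ordering that puts it in standard form is (alpha_1, alpha_6, alpha_4, alpha_2, alpha_3, alpha_5). So the algebra is type E_6.

type E_6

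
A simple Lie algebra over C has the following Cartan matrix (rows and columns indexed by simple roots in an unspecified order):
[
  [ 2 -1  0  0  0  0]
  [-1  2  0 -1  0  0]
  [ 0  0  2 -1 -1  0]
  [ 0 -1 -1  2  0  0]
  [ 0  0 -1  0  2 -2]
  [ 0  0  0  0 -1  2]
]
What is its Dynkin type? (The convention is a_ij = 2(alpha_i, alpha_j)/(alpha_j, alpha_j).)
The matrix has rank 6 with 2's on the diagonal. Reading the off-diagonal entries as Dynkin edges (a single edge where a_ij = a_ji = -1; a double or triple edge where a_ij * a_ji = 2 or 3), the diagram is a chain of 6 nodes with a double edge at one end; the terminal node there is the unique short simple root (B_6). One simple-root ordering that puts it in standard form is (alpha_1, alpha_2, alpha_4, alpha_3, alpha_5, alpha_6). So the algebra is type B_6, i.e. so(13).

B_6 (so(13))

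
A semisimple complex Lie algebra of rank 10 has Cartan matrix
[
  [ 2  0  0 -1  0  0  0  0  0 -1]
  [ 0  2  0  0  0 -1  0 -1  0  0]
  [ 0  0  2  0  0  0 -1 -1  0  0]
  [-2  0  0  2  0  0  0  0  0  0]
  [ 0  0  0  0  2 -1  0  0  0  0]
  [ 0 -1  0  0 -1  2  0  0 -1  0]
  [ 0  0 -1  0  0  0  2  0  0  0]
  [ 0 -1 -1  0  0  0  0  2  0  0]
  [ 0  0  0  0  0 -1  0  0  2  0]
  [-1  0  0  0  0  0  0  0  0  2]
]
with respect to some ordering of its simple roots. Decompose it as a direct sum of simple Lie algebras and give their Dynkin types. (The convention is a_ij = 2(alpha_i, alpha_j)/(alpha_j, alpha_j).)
The diagram associated to this matrix has two connected components: the simple roots {alpha_1, alpha_4, alpha_10} form a chain of 3 nodes with a double edge at one end; the terminal node there is the unique long simple root (C_3), and {alpha_2, alpha_3, alpha_5, alpha_6, alpha_7, alpha_8, alpha_9} form a chain of 5 nodes with a fork of two nodes at one end (D_7). A semisimple Lie algebra decomposes uniquely as the direct sum of simple ideals, one per connected component of its Dynkin diagram, so g ≅ C_3 ⊕ D_7 (dimension 21 + 91 = 112).

C3 + D7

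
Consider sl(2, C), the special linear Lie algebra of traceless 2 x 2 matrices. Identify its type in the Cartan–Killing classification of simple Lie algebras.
This is sl(2), which has dimension 2^2 - 1 = 3 and rank 2 - 1 = 1 (a Cartan subalgebra is the diagonal traceless matrices). In the classification of classical Lie algebras, the special linear algebra sl(n+1) has type A_n; here n = 1, so the Dynkin diagram is a chain of 1 nodes with single edges (A_1). Hence the type is A_1.

A_1 (sl(2))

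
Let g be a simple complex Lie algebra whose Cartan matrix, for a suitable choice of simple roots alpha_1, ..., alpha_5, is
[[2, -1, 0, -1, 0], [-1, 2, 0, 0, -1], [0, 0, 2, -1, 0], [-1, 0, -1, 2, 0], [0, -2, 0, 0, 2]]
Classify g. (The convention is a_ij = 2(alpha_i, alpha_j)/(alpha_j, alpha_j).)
C_5 (sp(10))

The matrix has rank 5 with 2's on the diagonal. Reading the off-diagonal entries as Dynkin edges (a single edge where a_ij = a_ji = -1; a double or triple edge where a_ij * a_ji = 2 or 3), the diagram is a chain of 5 nodes with a double edge at one end; the terminal node there is the unique long simple root (C_5). One simple-root ordering that puts it in standard form is (alpha_3, alpha_4, alpha_1, alpha_2, alpha_5). So the algebra is type C_5, i.e. sp(10).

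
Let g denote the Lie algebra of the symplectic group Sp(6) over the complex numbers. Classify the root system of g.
type C_3

This is sp(6), which has dimension 6(6+1)/2 = 21 and rank 6/2 = 3. In the classification of classical Lie algebras, the symplectic algebra sp(2n) has type C_n; here n = 3, so the Dynkin diagram is a chain of 3 nodes with a double edge at one end; the terminal node there is the unique long simple root (C_3). Hence the type is C_3.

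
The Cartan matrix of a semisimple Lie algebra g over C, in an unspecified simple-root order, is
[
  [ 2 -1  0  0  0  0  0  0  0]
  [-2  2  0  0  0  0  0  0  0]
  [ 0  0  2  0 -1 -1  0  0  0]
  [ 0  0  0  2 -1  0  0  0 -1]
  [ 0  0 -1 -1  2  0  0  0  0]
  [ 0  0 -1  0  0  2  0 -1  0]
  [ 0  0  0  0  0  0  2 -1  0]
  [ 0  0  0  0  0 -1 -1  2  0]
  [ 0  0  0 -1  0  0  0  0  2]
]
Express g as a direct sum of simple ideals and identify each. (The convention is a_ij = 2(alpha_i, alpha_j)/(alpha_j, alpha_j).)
A_7 + B_2

The diagram associated to this matrix has two connected components: the simple roots {alpha_3, alpha_4, alpha_5, alpha_6, alpha_7, alpha_8, alpha_9} form a chain of 7 nodes with single edges (A_7), and {alpha_1, alpha_2} form a chain of 2 nodes with a double edge at one end; the terminal node there is the unique short simple root (B_2). A semisimple Lie algebra decomposes uniquely as the direct sum of simple ideals, one per connected component of its Dynkin diagram, so g ≅ A_7 ⊕ B_2 (dimension 63 + 10 = 73).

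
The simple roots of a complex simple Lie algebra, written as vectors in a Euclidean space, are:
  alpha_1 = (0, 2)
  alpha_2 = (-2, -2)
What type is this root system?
B2

Compute the Cartan integers a_ij = 2(alpha_i, alpha_j)/(alpha_j, alpha_j); the resulting 2x2 Cartan matrix is
[[2, -1], [-2, 2]].
The roots have two lengths (squared-length ratio 2:1); the short ones are alpha_{1}. The associated Dynkin diagram is a chain of 2 nodes with a double edge at one end; the terminal node there is the unique short simple root (B_2), so the type is B_2 (the algebra so(5)).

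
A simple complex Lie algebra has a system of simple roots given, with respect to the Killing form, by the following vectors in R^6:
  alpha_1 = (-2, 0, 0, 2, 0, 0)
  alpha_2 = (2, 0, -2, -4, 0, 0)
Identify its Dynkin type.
G_2

Compute the Cartan integers a_ij = 2(alpha_i, alpha_j)/(alpha_j, alpha_j); the resulting 2x2 Cartan matrix is
[[2, -1], [-3, 2]].
The roots have two lengths (squared-length ratio 3:1); the short ones are alpha_{1}. The associated Dynkin diagram is two nodes joined by a triple edge (G_2), so the type is G_2.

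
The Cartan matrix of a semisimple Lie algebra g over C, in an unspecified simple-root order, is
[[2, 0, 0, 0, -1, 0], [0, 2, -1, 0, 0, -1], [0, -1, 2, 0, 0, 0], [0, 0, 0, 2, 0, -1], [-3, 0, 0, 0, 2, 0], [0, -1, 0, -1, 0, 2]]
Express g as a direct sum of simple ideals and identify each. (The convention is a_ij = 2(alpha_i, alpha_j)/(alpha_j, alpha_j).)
type A_4 + type G_2

The diagram associated to this matrix has two connected components: the simple roots {alpha_2, alpha_3, alpha_4, alpha_6} form a chain of 4 nodes with single edges (A_4), and {alpha_1, alpha_5} form two nodes joined by a triple edge (G_2). A semisimple Lie algebra decomposes uniquely as the direct sum of simple ideals, one per connected component of its Dynkin diagram, so g ≅ A_4 ⊕ G_2 (dimension 24 + 14 = 38).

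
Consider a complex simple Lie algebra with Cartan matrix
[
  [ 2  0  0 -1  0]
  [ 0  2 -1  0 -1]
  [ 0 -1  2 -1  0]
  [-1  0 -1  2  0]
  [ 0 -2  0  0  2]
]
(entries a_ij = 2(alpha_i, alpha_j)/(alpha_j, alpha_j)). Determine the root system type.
C_5 (sp(10))

The matrix has rank 5 with 2's on the diagonal. Reading the off-diagonal entries as Dynkin edges (a single edge where a_ij = a_ji = -1; a double or triple edge where a_ij * a_ji = 2 or 3), the diagram is a chain of 5 nodes with a double edge at one end; the terminal node there is the unique long simple root (C_5). One simple-root ordering that puts it in standard form is (alpha_1, alpha_4, alpha_3, alpha_2, alpha_5). So the algebra is type C_5, i.e. sp(10).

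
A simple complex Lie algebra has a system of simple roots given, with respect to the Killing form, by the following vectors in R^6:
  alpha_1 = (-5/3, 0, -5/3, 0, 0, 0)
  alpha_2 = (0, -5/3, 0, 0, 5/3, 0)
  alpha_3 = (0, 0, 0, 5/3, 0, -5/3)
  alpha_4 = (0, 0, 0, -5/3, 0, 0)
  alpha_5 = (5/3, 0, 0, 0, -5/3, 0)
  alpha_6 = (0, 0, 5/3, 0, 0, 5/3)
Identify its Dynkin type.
Compute the Cartan integers a_ij = 2(alpha_i, alpha_j)/(alpha_j, alpha_j); the resulting 6x6 Cartan matrix is
[[2, 0, 0, 0, -1, -1], [0, 2, 0, 0, -1, 0], [0, 0, 2, -2, 0, -1], [0, 0, -1, 2, 0, 0], [-1, -1, 0, 0, 2, 0], [-1, 0, -1, 0, 0, 2]].
The roots have two lengths (squared-length ratio 2:1); the short ones are alpha_{4}. The associated Dynkin diagram is a chain of 6 nodes with a double edge at one end; the terminal node there is the unique short simple root (B_6), so the type is B_6 (the algebra so(13)).

B6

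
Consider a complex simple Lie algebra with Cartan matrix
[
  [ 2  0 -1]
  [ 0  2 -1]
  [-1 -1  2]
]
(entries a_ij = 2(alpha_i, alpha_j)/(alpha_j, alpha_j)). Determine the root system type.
The matrix has rank 3 with 2's on the diagonal. Reading the off-diagonal entries as Dynkin edges (a single edge where a_ij = a_ji = -1; a double or triple edge where a_ij * a_ji = 2 or 3), the diagram is a chain of 3 nodes with single edges (A_3). One simple-root ordering that puts it in standard form is (alpha_2, alpha_3, alpha_1). So the algebra is type A_3, i.e. sl(4).

A_3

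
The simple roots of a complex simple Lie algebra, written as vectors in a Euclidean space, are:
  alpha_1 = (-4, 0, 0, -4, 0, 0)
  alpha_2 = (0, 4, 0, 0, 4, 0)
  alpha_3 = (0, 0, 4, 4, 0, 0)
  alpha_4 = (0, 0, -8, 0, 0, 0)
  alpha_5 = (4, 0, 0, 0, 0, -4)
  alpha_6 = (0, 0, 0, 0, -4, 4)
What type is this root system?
Compute the Cartan integers a_ij = 2(alpha_i, alpha_j)/(alpha_j, alpha_j); the resulting 6x6 Cartan matrix is
[[2, 0, -1, 0, -1, 0], [0, 2, 0, 0, 0, -1], [-1, 0, 2, -1, 0, 0], [0, 0, -2, 2, 0, 0], [-1, 0, 0, 0, 2, -1], [0, -1, 0, 0, -1, 2]].
The roots have two lengths (squared-length ratio 2:1); the short ones are alpha_{1,2,3,5,6}. The associated Dynkin diagram is a chain of 6 nodes with a double edge at one end; the terminal node there is the unique long simple root (C_6), so the type is C_6 (the algebra sp(12)).

type C_6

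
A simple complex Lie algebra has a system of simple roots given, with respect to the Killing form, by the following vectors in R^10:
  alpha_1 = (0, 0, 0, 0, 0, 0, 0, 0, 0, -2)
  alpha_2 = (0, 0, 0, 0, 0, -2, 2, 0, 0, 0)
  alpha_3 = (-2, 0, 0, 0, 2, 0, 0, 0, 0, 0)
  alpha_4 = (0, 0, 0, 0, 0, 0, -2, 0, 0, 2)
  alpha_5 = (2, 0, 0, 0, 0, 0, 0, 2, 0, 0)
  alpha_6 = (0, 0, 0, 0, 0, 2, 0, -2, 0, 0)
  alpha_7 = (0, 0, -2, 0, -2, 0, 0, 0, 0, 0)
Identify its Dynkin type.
Compute the Cartan integers a_ij = 2(alpha_i, alpha_j)/(alpha_j, alpha_j); the resulting 7x7 Cartan matrix is
[[2, 0, 0, -1, 0, 0, 0], [0, 2, 0, -1, 0, -1, 0], [0, 0, 2, 0, -1, 0, -1], [-2, -1, 0, 2, 0, 0, 0], [0, 0, -1, 0, 2, -1, 0], [0, -1, 0, 0, -1, 2, 0], [0, 0, -1, 0, 0, 0, 2]].
The roots have two lengths (squared-length ratio 2:1); the short ones are alpha_{1}. The associated Dynkin diagram is a chain of 7 nodes with a double edge at one end; the terminal node there is the unique short simple root (B_7), so the type is B_7 (the algebra so(15)).

B7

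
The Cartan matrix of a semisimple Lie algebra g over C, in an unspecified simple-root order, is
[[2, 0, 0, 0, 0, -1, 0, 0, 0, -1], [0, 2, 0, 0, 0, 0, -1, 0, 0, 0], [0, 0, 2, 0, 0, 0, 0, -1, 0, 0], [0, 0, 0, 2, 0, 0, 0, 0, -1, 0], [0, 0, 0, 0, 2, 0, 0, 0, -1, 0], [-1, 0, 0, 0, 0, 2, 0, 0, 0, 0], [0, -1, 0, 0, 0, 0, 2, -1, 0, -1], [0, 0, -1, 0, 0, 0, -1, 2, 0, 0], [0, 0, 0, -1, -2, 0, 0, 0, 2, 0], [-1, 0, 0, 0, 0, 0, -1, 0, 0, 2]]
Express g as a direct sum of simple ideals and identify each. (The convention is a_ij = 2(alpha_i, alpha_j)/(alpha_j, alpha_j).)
B3 + E7

The diagram associated to this matrix has two connected components: the simple roots {alpha_4, alpha_5, alpha_9} form a chain of 3 nodes with a double edge at one end; the terminal node there is the unique short simple root (B_3), and {alpha_1, alpha_2, alpha_3, alpha_6, alpha_7, alpha_8, alpha_10} form a chain of 6 nodes with one extra node attached to the third node from one end (E_7). A semisimple Lie algebra decomposes uniquely as the direct sum of simple ideals, one per connected component of its Dynkin diagram, so g ≅ B_3 ⊕ E_7 (dimension 21 + 133 = 154).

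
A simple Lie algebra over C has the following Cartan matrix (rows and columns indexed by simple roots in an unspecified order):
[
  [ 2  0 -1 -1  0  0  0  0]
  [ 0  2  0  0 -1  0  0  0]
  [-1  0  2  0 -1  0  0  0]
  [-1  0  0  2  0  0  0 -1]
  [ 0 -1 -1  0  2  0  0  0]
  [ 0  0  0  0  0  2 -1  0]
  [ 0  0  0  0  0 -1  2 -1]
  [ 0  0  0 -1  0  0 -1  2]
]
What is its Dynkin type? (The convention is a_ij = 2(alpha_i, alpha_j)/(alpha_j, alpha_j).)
The matrix has rank 8 with 2's on the diagonal. Reading the off-diagonal entries as Dynkin edges (a single edge where a_ij = a_ji = -1; a double or triple edge where a_ij * a_ji = 2 or 3), the diagram is a chain of 8 nodes with single edges (A_8). One simple-root ordering that puts it in standard form is (alpha_2, alpha_5, alpha_3, alpha_1, alpha_4, alpha_8, alpha_7, alpha_6). So the algebra is type A_8, i.e. sl(9).

A_8 (sl(9))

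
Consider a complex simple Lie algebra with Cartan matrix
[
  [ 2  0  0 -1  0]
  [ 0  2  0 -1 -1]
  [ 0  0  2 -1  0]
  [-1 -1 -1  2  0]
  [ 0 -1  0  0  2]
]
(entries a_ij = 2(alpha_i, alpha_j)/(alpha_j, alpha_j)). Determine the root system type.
type D_5

The matrix has rank 5 with 2's on the diagonal. Reading the off-diagonal entries as Dynkin edges (a single edge where a_ij = a_ji = -1; a double or triple edge where a_ij * a_ji = 2 or 3), the diagram is a chain of 3 nodes with a fork of two nodes at one end (D_5). One simple-root ordering that puts it in standard form is (alpha_5, alpha_2, alpha_4, alpha_3, alpha_1). So the algebra is type D_5, i.e. so(10).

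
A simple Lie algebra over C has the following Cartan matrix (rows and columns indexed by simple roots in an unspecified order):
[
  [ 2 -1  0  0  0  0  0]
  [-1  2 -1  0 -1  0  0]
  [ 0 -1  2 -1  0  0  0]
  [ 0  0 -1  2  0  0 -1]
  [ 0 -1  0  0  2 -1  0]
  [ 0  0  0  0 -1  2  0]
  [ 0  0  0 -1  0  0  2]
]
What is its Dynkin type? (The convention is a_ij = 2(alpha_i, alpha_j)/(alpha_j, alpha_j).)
E_7

The matrix has rank 7 with 2's on the diagonal. Reading the off-diagonal entries as Dynkin edges (a single edge where a_ij = a_ji = -1; a double or triple edge where a_ij * a_ji = 2 or 3), the diagram is a chain of 6 nodes with one extra node attached to the third node from one end (E_7). One simple-root ordering that puts it in standard form is (alpha_6, alpha_1, alpha_5, alpha_2, alpha_3, alpha_4, alpha_7). So the algebra is type E_7.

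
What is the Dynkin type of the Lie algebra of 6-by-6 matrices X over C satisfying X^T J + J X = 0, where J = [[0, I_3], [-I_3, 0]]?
C_3

This is sp(6), which has dimension 6(6+1)/2 = 21 and rank 6/2 = 3. In the classification of classical Lie algebras, the symplectic algebra sp(2n) has type C_n; here n = 3, so the Dynkin diagram is a chain of 3 nodes with a double edge at one end; the terminal node there is the unique long simple root (C_3). Hence the type is C_3.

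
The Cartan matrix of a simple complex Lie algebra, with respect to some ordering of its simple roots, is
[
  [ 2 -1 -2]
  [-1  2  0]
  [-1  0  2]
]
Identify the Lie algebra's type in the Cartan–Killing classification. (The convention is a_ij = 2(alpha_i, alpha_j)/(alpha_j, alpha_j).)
The matrix has rank 3 with 2's on the diagonal. Reading the off-diagonal entries as Dynkin edges (a single edge where a_ij = a_ji = -1; a double or triple edge where a_ij * a_ji = 2 or 3), the diagram is a chain of 3 nodes with a double edge at one end; the terminal node there is the unique short simple root (B_3). One simple-root ordering that puts it in standard form is (alpha_2, alpha_1, alpha_3). So the algebra is type B_3, i.e. so(7).

B_3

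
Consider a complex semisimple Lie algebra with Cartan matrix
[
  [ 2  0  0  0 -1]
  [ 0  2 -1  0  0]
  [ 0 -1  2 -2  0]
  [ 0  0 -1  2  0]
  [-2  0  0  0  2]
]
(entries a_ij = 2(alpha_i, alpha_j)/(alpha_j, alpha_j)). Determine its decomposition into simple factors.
B2 + B3

The diagram associated to this matrix has two connected components: the simple roots {alpha_1, alpha_5} form a chain of 2 nodes with a double edge at one end; the terminal node there is the unique short simple root (B_2), and {alpha_2, alpha_3, alpha_4} form a chain of 3 nodes with a double edge at one end; the terminal node there is the unique short simple root (B_3). A semisimple Lie algebra decomposes uniquely as the direct sum of simple ideals, one per connected component of its Dynkin diagram, so g ≅ B_2 ⊕ B_3 (dimension 10 + 21 = 31).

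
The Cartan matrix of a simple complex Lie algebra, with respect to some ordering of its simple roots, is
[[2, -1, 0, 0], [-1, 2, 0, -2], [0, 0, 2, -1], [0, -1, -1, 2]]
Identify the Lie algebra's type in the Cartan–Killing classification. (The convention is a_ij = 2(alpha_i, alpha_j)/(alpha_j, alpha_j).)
The matrix has rank 4 with 2's on the diagonal. Reading the off-diagonal entries as Dynkin edges (a single edge where a_ij = a_ji = -1; a double or triple edge where a_ij * a_ji = 2 or 3), the diagram is a chain of 4 nodes with a double edge between the middle two (F_4). One simple-root ordering that puts it in standard form is (alpha_1, alpha_2, alpha_4, alpha_3). So the algebra is type F_4.

F_4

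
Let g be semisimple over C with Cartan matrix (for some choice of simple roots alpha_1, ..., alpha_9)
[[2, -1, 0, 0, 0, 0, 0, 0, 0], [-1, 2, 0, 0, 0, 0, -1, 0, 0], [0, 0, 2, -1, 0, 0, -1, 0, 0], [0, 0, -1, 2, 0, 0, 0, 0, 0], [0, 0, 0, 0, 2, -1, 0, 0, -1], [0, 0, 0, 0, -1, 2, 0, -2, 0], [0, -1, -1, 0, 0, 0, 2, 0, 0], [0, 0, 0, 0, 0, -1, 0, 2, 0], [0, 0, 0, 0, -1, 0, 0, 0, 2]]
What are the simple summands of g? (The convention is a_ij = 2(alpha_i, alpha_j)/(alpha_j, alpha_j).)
The diagram associated to this matrix has two connected components: the simple roots {alpha_1, alpha_2, alpha_3, alpha_4, alpha_7} form a chain of 5 nodes with single edges (A_5), and {alpha_5, alpha_6, alpha_8, alpha_9} form a chain of 4 nodes with a double edge at one end; the terminal node there is the unique short simple root (B_4). A semisimple Lie algebra decomposes uniquely as the direct sum of simple ideals, one per connected component of its Dynkin diagram, so g ≅ A_5 ⊕ B_4 (dimension 35 + 36 = 71).

type A_5 ⊕ type B_4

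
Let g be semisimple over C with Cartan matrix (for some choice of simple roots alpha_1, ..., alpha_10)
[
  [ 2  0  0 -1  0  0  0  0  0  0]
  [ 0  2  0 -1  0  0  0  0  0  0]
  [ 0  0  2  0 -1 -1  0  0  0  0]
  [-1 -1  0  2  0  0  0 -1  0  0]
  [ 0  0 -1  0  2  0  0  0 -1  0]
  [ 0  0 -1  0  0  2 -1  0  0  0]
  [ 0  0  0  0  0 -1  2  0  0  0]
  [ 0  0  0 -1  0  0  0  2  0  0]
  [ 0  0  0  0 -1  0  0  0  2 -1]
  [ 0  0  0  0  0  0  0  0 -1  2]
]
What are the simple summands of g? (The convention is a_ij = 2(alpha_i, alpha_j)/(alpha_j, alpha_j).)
The diagram associated to this matrix has two connected components: the simple roots {alpha_3, alpha_5, alpha_6, alpha_7, alpha_9, alpha_10} form a chain of 6 nodes with single edges (A_6), and {alpha_1, alpha_2, alpha_4, alpha_8} form a chain of 2 nodes with a fork of two nodes at one end (D_4). A semisimple Lie algebra decomposes uniquely as the direct sum of simple ideals, one per connected component of its Dynkin diagram, so g ≅ A_6 ⊕ D_4 (dimension 48 + 28 = 76).

A_6 ⊕ D_4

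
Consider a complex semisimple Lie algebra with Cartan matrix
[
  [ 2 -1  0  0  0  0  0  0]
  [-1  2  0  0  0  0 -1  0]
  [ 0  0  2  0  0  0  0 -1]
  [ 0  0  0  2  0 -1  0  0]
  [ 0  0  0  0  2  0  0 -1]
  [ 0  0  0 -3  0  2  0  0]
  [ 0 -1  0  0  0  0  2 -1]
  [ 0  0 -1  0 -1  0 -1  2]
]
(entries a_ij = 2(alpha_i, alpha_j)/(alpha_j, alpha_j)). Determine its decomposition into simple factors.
type D_6 + type G_2

The diagram associated to this matrix has two connected components: the simple roots {alpha_1, alpha_2, alpha_3, alpha_5, alpha_7, alpha_8} form a chain of 4 nodes with a fork of two nodes at one end (D_6), and {alpha_4, alpha_6} form two nodes joined by a triple edge (G_2). A semisimple Lie algebra decomposes uniquely as the direct sum of simple ideals, one per connected component of its Dynkin diagram, so g ≅ D_6 ⊕ G_2 (dimension 66 + 14 = 80).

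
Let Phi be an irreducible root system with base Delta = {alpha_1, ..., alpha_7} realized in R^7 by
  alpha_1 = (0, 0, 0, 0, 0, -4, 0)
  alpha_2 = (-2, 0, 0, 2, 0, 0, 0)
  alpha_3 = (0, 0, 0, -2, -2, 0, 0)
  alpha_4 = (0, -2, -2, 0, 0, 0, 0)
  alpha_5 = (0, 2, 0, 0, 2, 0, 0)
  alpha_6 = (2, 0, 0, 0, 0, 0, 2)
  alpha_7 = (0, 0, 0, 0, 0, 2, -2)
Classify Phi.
C7

Compute the Cartan integers a_ij = 2(alpha_i, alpha_j)/(alpha_j, alpha_j); the resulting 7x7 Cartan matrix is
[[2, 0, 0, 0, 0, 0, -2], [0, 2, -1, 0, 0, -1, 0], [0, -1, 2, 0, -1, 0, 0], [0, 0, 0, 2, -1, 0, 0], [0, 0, -1, -1, 2, 0, 0], [0, -1, 0, 0, 0, 2, -1], [-1, 0, 0, 0, 0, -1, 2]].
The roots have two lengths (squared-length ratio 2:1); the short ones are alpha_{2,3,4,5,6,7}. The associated Dynkin diagram is a chain of 7 nodes with a double edge at one end; the terminal node there is the unique long simple root (C_7), so the type is C_7 (the algebra sp(14)).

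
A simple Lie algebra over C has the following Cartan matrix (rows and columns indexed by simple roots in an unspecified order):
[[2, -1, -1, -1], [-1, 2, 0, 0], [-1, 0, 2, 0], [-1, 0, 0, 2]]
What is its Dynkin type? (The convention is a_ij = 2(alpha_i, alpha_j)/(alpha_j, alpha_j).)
The matrix has rank 4 with 2's on the diagonal. Reading the off-diagonal entries as Dynkin edges (a single edge where a_ij = a_ji = -1; a double or triple edge where a_ij * a_ji = 2 or 3), the diagram is a chain of 2 nodes with a fork of two nodes at one end (D_4). One simple-root ordering that puts it in standard form is (alpha_4, alpha_1, alpha_3, alpha_2). So the algebra is type D_4, i.e. so(8).

D_4 (so(8))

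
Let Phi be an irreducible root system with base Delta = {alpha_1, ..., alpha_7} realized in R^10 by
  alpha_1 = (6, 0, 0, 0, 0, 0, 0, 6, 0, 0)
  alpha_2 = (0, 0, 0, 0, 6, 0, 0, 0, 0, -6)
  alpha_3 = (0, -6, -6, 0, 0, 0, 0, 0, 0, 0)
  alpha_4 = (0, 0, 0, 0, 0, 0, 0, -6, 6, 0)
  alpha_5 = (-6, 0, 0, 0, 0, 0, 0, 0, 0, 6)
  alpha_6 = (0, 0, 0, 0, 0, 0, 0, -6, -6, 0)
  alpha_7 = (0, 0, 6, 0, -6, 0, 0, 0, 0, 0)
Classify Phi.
D_7

Compute the Cartan integers a_ij = 2(alpha_i, alpha_j)/(alpha_j, alpha_j); the resulting 7x7 Cartan matrix is
[[2, 0, 0, -1, -1, -1, 0], [0, 2, 0, 0, -1, 0, -1], [0, 0, 2, 0, 0, 0, -1], [-1, 0, 0, 2, 0, 0, 0], [-1, -1, 0, 0, 2, 0, 0], [-1, 0, 0, 0, 0, 2, 0], [0, -1, -1, 0, 0, 0, 2]].
All simple roots have the same length, so the diagram is simply laced. The associated Dynkin diagram is a chain of 5 nodes with a fork of two nodes at one end (D_7), so the type is D_7 (the algebra so(14)).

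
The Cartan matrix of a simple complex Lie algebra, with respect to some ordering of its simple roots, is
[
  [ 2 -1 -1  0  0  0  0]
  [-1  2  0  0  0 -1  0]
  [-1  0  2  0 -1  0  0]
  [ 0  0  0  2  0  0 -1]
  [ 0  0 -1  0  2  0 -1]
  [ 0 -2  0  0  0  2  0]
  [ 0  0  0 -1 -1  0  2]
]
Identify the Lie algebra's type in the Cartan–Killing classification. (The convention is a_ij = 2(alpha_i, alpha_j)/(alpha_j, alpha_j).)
The matrix has rank 7 with 2's on the diagonal. Reading the off-diagonal entries as Dynkin edges (a single edge where a_ij = a_ji = -1; a double or triple edge where a_ij * a_ji = 2 or 3), the diagram is a chain of 7 nodes with a double edge at one end; the terminal node there is the unique long simple root (C_7). One simple-root ordering that puts it in standard form is (alpha_4, alpha_7, alpha_5, alpha_3, alpha_1, alpha_2, alpha_6). So the algebra is type C_7, i.e. sp(14).

C_7 (sp(14))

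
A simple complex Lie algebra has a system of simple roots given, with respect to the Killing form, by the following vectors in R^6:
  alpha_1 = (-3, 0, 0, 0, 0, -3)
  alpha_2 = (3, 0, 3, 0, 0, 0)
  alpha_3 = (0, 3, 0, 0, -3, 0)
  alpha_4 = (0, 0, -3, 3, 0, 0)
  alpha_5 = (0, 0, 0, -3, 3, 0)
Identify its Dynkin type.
A_5

Compute the Cartan integers a_ij = 2(alpha_i, alpha_j)/(alpha_j, alpha_j); the resulting 5x5 Cartan matrix is
[[2, -1, 0, 0, 0], [-1, 2, 0, -1, 0], [0, 0, 2, 0, -1], [0, -1, 0, 2, -1], [0, 0, -1, -1, 2]].
All simple roots have the same length, so the diagram is simply laced. The associated Dynkin diagram is a chain of 5 nodes with single edges (A_5), so the type is A_5 (the algebra sl(6)).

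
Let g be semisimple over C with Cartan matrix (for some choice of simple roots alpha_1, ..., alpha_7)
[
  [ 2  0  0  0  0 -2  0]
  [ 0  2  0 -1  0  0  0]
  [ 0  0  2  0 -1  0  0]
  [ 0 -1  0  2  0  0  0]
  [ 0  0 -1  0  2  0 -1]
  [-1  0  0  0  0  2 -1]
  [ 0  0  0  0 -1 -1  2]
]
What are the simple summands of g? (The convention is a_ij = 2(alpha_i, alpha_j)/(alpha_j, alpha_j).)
A2 ⊕ C5

The diagram associated to this matrix has two connected components: the simple roots {alpha_2, alpha_4} form a chain of 2 nodes with single edges (A_2), and {alpha_1, alpha_3, alpha_5, alpha_6, alpha_7} form a chain of 5 nodes with a double edge at one end; the terminal node there is the unique long simple root (C_5). A semisimple Lie algebra decomposes uniquely as the direct sum of simple ideals, one per connected component of its Dynkin diagram, so g ≅ A_2 ⊕ C_5 (dimension 8 + 55 = 63).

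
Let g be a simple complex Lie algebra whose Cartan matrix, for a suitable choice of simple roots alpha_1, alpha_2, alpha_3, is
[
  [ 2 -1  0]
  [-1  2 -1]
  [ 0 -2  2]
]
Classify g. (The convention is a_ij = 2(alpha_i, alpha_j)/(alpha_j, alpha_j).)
C3

The matrix has rank 3 with 2's on the diagonal. Reading the off-diagonal entries as Dynkin edges (a single edge where a_ij = a_ji = -1; a double or triple edge where a_ij * a_ji = 2 or 3), the diagram is a chain of 3 nodes with a double edge at one end; the terminal node there is the unique long simple root (C_3). One simple-root ordering that puts it in standard form is (alpha_1, alpha_2, alpha_3). So the algebra is type C_3, i.e. sp(6).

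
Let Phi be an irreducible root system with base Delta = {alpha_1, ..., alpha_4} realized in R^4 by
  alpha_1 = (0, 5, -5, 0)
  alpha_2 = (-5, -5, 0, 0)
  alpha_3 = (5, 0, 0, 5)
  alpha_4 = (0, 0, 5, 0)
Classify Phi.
B_4 (so(9))

Compute the Cartan integers a_ij = 2(alpha_i, alpha_j)/(alpha_j, alpha_j); the resulting 4x4 Cartan matrix is
[[2, -1, 0, -2], [-1, 2, -1, 0], [0, -1, 2, 0], [-1, 0, 0, 2]].
The roots have two lengths (squared-length ratio 2:1); the short ones are alpha_{4}. The associated Dynkin diagram is a chain of 4 nodes with a double edge at one end; the terminal node there is the unique short simple root (B_4), so the type is B_4 (the algebra so(9)).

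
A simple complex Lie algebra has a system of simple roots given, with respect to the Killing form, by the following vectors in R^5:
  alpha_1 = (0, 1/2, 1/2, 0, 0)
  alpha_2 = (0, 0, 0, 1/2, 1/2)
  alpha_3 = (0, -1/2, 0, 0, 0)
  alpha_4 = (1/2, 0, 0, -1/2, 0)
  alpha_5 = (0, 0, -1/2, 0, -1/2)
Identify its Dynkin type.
Compute the Cartan integers a_ij = 2(alpha_i, alpha_j)/(alpha_j, alpha_j); the resulting 5x5 Cartan matrix is
[[2, 0, -2, 0, -1], [0, 2, 0, -1, -1], [-1, 0, 2, 0, 0], [0, -1, 0, 2, 0], [-1, -1, 0, 0, 2]].
The roots have two lengths (squared-length ratio 2:1); the short ones are alpha_{3}. The associated Dynkin diagram is a chain of 5 nodes with a double edge at one end; the terminal node there is the unique short simple root (B_5), so the type is B_5 (the algebra so(11)).

B_5 (so(11))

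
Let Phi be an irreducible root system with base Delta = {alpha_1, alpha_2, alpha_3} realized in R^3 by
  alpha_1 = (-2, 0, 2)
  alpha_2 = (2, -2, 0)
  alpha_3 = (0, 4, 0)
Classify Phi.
Compute the Cartan integers a_ij = 2(alpha_i, alpha_j)/(alpha_j, alpha_j); the resulting 3x3 Cartan matrix is
[[2, -1, 0], [-1, 2, -1], [0, -2, 2]].
The roots have two lengths (squared-length ratio 2:1); the short ones are alpha_{1,2}. The associated Dynkin diagram is a chain of 3 nodes with a double edge at one end; the terminal node there is the unique long simple root (C_3), so the type is C_3 (the algebra sp(6)).

C_3 (sp(6))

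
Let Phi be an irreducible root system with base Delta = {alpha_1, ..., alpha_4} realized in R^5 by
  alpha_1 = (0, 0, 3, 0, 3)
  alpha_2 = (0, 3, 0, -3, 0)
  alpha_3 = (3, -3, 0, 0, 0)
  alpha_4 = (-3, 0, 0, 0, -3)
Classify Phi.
Compute the Cartan integers a_ij = 2(alpha_i, alpha_j)/(alpha_j, alpha_j); the resulting 4x4 Cartan matrix is
[[2, 0, 0, -1], [0, 2, -1, 0], [0, -1, 2, -1], [-1, 0, -1, 2]].
All simple roots have the same length, so the diagram is simply laced. The associated Dynkin diagram is a chain of 4 nodes with single edges (A_4), so the type is A_4 (the algebra sl(5)).

A_4 (sl(5))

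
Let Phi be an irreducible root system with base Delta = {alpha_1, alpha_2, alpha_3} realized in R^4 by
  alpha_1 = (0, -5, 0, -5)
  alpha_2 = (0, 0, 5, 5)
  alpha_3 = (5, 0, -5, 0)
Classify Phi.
Compute the Cartan integers a_ij = 2(alpha_i, alpha_j)/(alpha_j, alpha_j); the resulting 3x3 Cartan matrix is
[[2, -1, 0], [-1, 2, -1], [0, -1, 2]].
All simple roots have the same length, so the diagram is simply laced. The associated Dynkin diagram is a chain of 3 nodes with single edges (A_3), so the type is A_3 (the algebra sl(4)).

type A_3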